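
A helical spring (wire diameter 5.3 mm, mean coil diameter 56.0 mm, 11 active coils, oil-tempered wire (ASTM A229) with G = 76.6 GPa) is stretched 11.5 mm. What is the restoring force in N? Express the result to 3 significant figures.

45.0 N

k = Gd⁴/(8D³N_a) = (76.6×10³)(5.3⁴)/(8·56.0³·11) = 3.911 N/mm
F = k·δ = 3.911 × 11.5 = 44.976 N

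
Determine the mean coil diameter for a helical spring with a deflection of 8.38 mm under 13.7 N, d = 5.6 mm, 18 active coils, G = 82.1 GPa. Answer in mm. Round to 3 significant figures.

70.0 mm

Required rate k = F/δ = 13.7/8.38 = 1.6348 N/mm
D = (Gd⁴/(8N_a·k))^(1/3) = (82.1×10³·5.6⁴/(8·18·1.6348))^(1/3)
  = (342970)^(1/3) = 69.9980 mm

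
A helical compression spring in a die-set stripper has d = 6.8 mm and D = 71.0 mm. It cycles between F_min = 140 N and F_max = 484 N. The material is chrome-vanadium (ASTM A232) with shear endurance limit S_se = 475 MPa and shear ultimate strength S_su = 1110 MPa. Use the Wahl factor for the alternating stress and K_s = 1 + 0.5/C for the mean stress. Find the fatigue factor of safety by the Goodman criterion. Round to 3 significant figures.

C = D/d = 71.0/6.8 = 10.4412; K_W = (4C−1)/(4C−4)+0.615/C = 1.1383; K_s = 1+0.5/C = 1.0479
F_a = (F_max−F_min)/2 = 172 N; F_m = (F_max+F_min)/2 = 312 N
τ_a = K_W·8F_aD/(πd³) = 1.1383 × 98.901 = 112.58 MPa
τ_m = K_s·8F_mD/(πd³) = 1.0479 × 179.4 = 187.99 MPa
Goodman: 1/n_f = τ_a/S_se + τ_m/S_su = 112.58/475 + 187.99/1110 = 0.23702 + 0.16936 = 0.40638
n_f = 1/0.40638 = 2.461

2.46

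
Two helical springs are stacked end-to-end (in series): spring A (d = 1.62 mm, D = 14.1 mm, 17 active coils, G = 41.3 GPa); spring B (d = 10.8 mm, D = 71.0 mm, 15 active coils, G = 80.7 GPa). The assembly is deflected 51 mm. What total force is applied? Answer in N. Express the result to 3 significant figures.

k_A = Gd⁴/(8D³N_a) = (41.3×10³)(1.62⁴)/(8·14.1³·17) = 0.74613 N/mm
k_B = Gd⁴/(8D³N_a) = (80.7×10³)(10.8⁴)/(8·71.0³·15) = 25.563 N/mm
Series: 1/k_eq = 1/0.74613 + 1/25.563 = 1.3794; k_eq = 0.72497 N/mm
F = k_eq·δ = 0.72497·51 = 36.973 N

37.0 N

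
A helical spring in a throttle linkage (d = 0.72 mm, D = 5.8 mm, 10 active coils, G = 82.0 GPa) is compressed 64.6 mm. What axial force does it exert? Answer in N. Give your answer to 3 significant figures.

k = Gd⁴/(8D³N_a) = (82.0×10³)(0.72⁴)/(8·5.8³·10) = 1.4118 N/mm
F = k·δ = 1.4118 × 64.6 = 91.202 N

91.2 N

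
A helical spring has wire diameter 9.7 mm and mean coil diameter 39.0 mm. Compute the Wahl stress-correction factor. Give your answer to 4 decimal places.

1.4013

C = D/d = 39.0/9.7 = 4.0206
K_W = (4C−1)/(4C−4) + 0.615/C = 15.082/12.082 + 0.1530 = 1.4013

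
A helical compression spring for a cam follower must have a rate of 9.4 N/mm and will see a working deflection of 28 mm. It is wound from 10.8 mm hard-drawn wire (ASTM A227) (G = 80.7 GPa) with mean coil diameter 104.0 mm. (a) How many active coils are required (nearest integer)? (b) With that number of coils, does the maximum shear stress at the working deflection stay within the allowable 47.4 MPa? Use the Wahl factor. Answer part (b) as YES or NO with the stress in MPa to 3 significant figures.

N_a = Gd⁴/(8D³k) = (80.7×10³)(10.8⁴)/(8·104.0³·9.4) = 12.98 → N_a = 13
Actual rate k = Gd⁴/(8D³·13) = 9.385 N/mm
Working load F = kδ = 9.385·28 = 262.78 N
C = 104.0/10.8 = 9.6296; K_W = (4C−1)/(4C−4)+0.615/C = 1.1508
τ_max = K_W·8FD/(πd³) = 1.1508·55.245 = 63.575 MPa
τ_max > 47.4 MPa → exceeds allowable

(a) 13 coils; (b) NO, τ_max = 63.6 MPa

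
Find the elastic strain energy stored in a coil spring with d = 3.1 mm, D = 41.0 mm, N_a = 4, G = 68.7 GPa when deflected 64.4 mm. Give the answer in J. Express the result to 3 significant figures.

k = Gd⁴/(8D³N_a) = (68.7×10³)(3.1⁴)/(8·41.0³·4) = 2.8767 N/mm
U = ½kδ² = 0.5 × 2.8767 × 64.4² = 5965.5 N·mm = 5.9655 J

5.97 J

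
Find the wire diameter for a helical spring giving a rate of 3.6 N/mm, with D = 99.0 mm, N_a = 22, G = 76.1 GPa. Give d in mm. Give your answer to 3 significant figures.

9.48 mm

d = (8D³N_a·k / G)^(1/4) = (8·99.0³·22·3.6 / (76.1×10³))^0.25
  = (8078.6)^0.25 = 9.4806 mm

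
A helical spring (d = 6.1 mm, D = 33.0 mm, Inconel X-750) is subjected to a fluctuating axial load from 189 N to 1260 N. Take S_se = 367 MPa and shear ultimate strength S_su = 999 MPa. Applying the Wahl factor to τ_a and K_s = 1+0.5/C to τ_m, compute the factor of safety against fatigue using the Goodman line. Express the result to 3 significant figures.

C = D/d = 33.0/6.1 = 5.4098; K_W = (4C−1)/(4C−4)+0.615/C = 1.2838; K_s = 1+0.5/C = 1.0924
F_a = (F_max−F_min)/2 = 535.5 N; F_m = (F_max+F_min)/2 = 724.5 N
τ_a = K_W·8F_aD/(πd³) = 1.2838 × 198.25 = 254.51 MPa
τ_m = K_s·8F_mD/(πd³) = 1.0924 × 268.23 = 293.02 MPa
Goodman: 1/n_f = τ_a/S_se + τ_m/S_su = 254.51/367 + 293.02/999 = 0.69349 + 0.29331 = 0.9868
n_f = 1/0.9868 = 1.013

1.01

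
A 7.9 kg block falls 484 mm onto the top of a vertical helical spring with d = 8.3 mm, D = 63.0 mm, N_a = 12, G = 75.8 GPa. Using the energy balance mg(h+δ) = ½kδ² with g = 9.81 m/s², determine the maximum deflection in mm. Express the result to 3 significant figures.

76.1 mm

k = Gd⁴/(8D³N_a) = (75.8×10³)(8.3⁴)/(8·63.0³·12) = 14.986 N/mm
W = mg = 7.9 × 9.81 = 77.499 N
½kδ² − Wδ − Wh = 0 → δ = (W + √(W² + 2kWh))/k
δ = (77.499 + √(6006.1 + 1.12424e+06))/14.986 = (77.499 + 1063.1)/14.986 = 76.113 mm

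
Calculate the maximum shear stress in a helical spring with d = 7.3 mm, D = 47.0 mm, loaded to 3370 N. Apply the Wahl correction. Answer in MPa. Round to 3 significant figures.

1280 MPa

Spring index C = D/d = 47.0/7.3 = 6.4384
K_W = (4C−1)/(4C−4) + 0.615/C = 24.753/21.753 + 0.0955 = 1.2334
τ₀ = 8FD/(πd³) = 8·3370·47.0/(π·7.3³) = 1.26712e+06/1222.1 = 1036.8 MPa
τ_max = K·τ₀ = 1.2334 × 1036.8 = 1278.8 MPa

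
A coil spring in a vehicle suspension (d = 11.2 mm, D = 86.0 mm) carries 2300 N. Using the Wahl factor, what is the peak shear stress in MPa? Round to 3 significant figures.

Spring index C = D/d = 86.0/11.2 = 7.6786
K_W = (4C−1)/(4C−4) + 0.615/C = 29.714/26.714 + 0.0801 = 1.1924
τ₀ = 8FD/(πd³) = 8·2300·86.0/(π·11.2³) = 1.5824e+06/4413.7 = 358.52 MPa
τ_max = K·τ₀ = 1.1924 × 358.52 = 427.5 MPa

427 MPa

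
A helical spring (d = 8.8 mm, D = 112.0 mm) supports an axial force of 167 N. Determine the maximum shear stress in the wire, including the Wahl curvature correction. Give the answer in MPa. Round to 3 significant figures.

Spring index C = D/d = 112.0/8.8 = 12.7273
K_W = (4C−1)/(4C−4) + 0.615/C = 49.909/46.909 + 0.0483 = 1.1123
τ₀ = 8FD/(πd³) = 8·167·112.0/(π·8.8³) = 149632/2140.9 = 69.892 MPa
τ_max = K·τ₀ = 1.1123 × 69.892 = 77.739 MPa

77.7 MPa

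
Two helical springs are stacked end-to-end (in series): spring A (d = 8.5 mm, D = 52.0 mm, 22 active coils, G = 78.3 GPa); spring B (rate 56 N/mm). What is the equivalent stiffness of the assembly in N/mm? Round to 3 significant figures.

k_A = Gd⁴/(8D³N_a) = (78.3×10³)(8.5⁴)/(8·52.0³·22) = 16.516 N/mm
Series: 1/k_eq = 1/16.516 + 1/56 = 0.078403; k_eq = 12.755 N/mm

12.8 N/mm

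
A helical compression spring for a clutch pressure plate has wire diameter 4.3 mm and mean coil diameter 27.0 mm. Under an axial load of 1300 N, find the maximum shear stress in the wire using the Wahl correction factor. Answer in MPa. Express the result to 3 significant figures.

Spring index C = D/d = 27.0/4.3 = 6.2791
K_W = (4C−1)/(4C−4) + 0.615/C = 24.116/21.116 + 0.0979 = 1.2400
τ₀ = 8FD/(πd³) = 8·1300·27.0/(π·4.3³) = 280800/249.78 = 1124.2 MPa
τ_max = K·τ₀ = 1.2400 × 1124.2 = 1394 MPa

1390 MPa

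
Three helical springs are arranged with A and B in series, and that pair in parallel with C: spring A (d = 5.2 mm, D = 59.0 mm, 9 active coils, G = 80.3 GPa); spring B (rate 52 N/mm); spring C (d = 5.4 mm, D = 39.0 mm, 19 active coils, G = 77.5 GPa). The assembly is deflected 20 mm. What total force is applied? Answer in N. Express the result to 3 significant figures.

k_A = Gd⁴/(8D³N_a) = (80.3×10³)(5.2⁴)/(8·59.0³·9) = 3.9705 N/mm
k_C = Gd⁴/(8D³N_a) = (77.5×10³)(5.4⁴)/(8·39.0³·19) = 7.3087 N/mm
Springs A,B series: k_AB = 1/(1/3.9705+1/52) = 3.6888 N/mm; parallel with C: k_eq = 3.6888+7.3087 = 10.997 N/mm
F = k_eq·δ = 10.997·20 = 219.95 N

220 N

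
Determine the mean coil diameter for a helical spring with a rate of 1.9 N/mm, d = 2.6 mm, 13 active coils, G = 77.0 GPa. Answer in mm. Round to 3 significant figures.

26.1 mm

D = (Gd⁴/(8N_a·k))^(1/3) = (77.0×10³·2.6⁴/(8·13·1.9))^(1/3)
  = (17807.3)^(1/3) = 26.1135 mm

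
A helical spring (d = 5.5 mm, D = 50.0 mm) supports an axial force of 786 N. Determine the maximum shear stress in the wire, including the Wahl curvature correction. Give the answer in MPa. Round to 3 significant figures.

698 MPa

Spring index C = D/d = 50.0/5.5 = 9.0909
K_W = (4C−1)/(4C−4) + 0.615/C = 35.364/32.364 + 0.0676 = 1.1603
τ₀ = 8FD/(πd³) = 8·786·50.0/(π·5.5³) = 314400/522.68 = 601.51 MPa
τ_max = K·τ₀ = 1.1603 × 601.51 = 697.96 MPa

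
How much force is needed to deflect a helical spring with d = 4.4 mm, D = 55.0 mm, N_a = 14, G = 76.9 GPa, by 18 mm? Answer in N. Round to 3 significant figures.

k = Gd⁴/(8D³N_a) = (76.9×10³)(4.4⁴)/(8·55.0³·14) = 1.5468 N/mm
F = k·δ = 1.5468 × 18 = 27.842 N

27.8 N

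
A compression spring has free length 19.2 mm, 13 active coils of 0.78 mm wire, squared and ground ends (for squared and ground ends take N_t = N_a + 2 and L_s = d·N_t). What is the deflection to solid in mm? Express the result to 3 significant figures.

N_t = 15; L_s = 0.78·15 = 11.7 mm
δ_solid = L₀ − L_s = 19.2 − 11.7 = 7.5 mm

7.50 mm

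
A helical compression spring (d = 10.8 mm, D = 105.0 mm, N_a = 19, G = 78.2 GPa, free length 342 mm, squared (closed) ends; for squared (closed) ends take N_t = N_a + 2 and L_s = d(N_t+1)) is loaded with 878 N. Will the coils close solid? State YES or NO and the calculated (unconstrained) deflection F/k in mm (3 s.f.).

k = Gd⁴/(8D³N_a) = (78.2×10³)(10.8⁴)/(8·105.0³·19) = 6.0463 N/mm
N_t = 21; L_s = 10.8·22 = 237.6 mm; δ_solid = L₀ − L_s = 342 − 237.6 = 104.4 mm
δ = F/k = 878/6.0463 = 145.21 mm
δ ≥ δ_solid → spring goes solid

YES, δ = 145 mm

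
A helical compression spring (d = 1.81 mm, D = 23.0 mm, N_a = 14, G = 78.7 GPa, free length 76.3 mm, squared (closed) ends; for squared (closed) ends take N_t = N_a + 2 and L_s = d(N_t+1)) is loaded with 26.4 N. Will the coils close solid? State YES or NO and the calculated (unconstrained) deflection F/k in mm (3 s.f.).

NO, δ = 42.6 mm

k = Gd⁴/(8D³N_a) = (78.7×10³)(1.81⁴)/(8·23.0³·14) = 0.61985 N/mm
N_t = 16; L_s = 1.81·17 = 30.77 mm; δ_solid = L₀ − L_s = 76.3 − 30.77 = 45.53 mm
δ = F/k = 26.4/0.61985 = 42.591 mm
δ < δ_solid → spring does not go solid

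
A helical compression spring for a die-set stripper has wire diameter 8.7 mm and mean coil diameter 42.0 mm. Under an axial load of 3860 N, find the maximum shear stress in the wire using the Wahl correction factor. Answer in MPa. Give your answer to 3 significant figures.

Spring index C = D/d = 42.0/8.7 = 4.8276
K_W = (4C−1)/(4C−4) + 0.615/C = 18.310/15.310 + 0.1274 = 1.3233
τ₀ = 8FD/(πd³) = 8·3860·42.0/(π·8.7³) = 1.29696e+06/2068.7 = 626.93 MPa
τ_max = K·τ₀ = 1.3233 × 626.93 = 829.64 MPa

830 MPa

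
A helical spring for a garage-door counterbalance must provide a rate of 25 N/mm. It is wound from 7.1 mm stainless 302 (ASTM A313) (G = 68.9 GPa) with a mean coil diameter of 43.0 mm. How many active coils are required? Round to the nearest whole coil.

N_a = Gd⁴/(8D³k) = (68.9×10³ × 7.1⁴)/(8 × 43.0³ × 25)
    = 1.75086e+08 / 1.59014e+07 = 11.01 → 11 coils

11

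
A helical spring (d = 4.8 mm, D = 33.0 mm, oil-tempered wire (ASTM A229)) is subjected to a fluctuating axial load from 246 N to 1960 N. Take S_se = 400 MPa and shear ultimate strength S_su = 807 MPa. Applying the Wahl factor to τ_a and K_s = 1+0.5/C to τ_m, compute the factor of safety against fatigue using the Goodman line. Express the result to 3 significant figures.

C = D/d = 33.0/4.8 = 6.8750; K_W = (4C−1)/(4C−4)+0.615/C = 1.2171; K_s = 1+0.5/C = 1.0727
F_a = (F_max−F_min)/2 = 857 N; F_m = (F_max+F_min)/2 = 1103 N
τ_a = K_W·8F_aD/(πd³) = 1.2171 × 651.2 = 792.58 MPa
τ_m = K_s·8F_mD/(πd³) = 1.0727 × 838.12 = 899.07 MPa
Goodman: 1/n_f = τ_a/S_se + τ_m/S_su = 792.58/400 + 899.07/807 = 1.98145 + 1.11409 = 3.0955
n_f = 1/3.0955 = 0.323

0.323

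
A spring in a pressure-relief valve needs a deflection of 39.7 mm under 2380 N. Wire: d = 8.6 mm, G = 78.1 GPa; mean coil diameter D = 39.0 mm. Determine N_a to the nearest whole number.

15

Required rate k = F/δ = 2380/39.7 = 59.95 N/mm
N_a = Gd⁴/(8D³k) = (78.1×10³ × 8.6⁴)/(8 × 39.0³ × 59.95)
    = 4.27213e+08 / 2.84492e+07 = 15.02 → 15 coils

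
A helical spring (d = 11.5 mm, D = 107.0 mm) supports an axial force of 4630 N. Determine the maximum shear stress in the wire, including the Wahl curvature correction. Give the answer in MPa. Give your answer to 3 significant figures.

959 MPa

Spring index C = D/d = 107.0/11.5 = 9.3043
K_W = (4C−1)/(4C−4) + 0.615/C = 36.217/33.217 + 0.0661 = 1.1564
τ₀ = 8FD/(πd³) = 8·4630·107.0/(π·11.5³) = 3.96328e+06/4778 = 829.49 MPa
τ_max = K·τ₀ = 1.1564 × 829.49 = 959.23 MPa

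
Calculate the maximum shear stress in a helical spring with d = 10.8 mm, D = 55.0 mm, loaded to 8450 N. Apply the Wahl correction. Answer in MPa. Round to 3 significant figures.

1230 MPa

Spring index C = D/d = 55.0/10.8 = 5.0926
K_W = (4C−1)/(4C−4) + 0.615/C = 19.370/16.370 + 0.1208 = 1.3040
τ₀ = 8FD/(πd³) = 8·8450·55.0/(π·10.8³) = 3.718e+06/3957.5 = 939.48 MPa
τ_max = K·τ₀ = 1.3040 × 939.48 = 1225.1 MPa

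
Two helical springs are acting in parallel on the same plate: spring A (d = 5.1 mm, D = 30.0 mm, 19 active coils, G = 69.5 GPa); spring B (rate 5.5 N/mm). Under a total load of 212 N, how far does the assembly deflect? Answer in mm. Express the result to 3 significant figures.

k_A = Gd⁴/(8D³N_a) = (69.5×10³)(5.1⁴)/(8·30.0³·19) = 11.457 N/mm
Parallel: k_eq = 11.457 + 5.5 = 16.957 N/mm
δ = F/k_eq = 212/16.957 = 12.502 mm

12.5 mm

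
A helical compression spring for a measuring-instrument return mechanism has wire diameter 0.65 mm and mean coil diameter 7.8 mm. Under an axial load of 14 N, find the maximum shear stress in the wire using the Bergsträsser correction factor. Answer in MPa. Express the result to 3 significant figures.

Spring index C = D/d = 7.8/0.65 = 12.0000
K_B = (4C+2)/(4C−3) = 50.000/45.000 = 1.1111
τ₀ = 8FD/(πd³) = 8·14·7.8/(π·0.65³) = 873.6/0.86276 = 1012.6 MPa
τ_max = K·τ₀ = 1.1111 × 1012.6 = 1125.1 MPa

1130 MPa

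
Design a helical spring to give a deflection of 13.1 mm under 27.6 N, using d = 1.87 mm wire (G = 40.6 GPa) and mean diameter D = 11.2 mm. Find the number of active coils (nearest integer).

21

Required rate k = F/δ = 27.6/13.1 = 2.1069 N/mm
N_a = Gd⁴/(8D³k) = (40.6×10³ × 1.87⁴)/(8 × 11.2³ × 2.1069)
    = 496469 / 23680 = 20.97 → 21 coils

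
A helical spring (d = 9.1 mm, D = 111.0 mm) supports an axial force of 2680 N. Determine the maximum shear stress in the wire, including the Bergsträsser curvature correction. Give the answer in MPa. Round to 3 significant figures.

1120 MPa

Spring index C = D/d = 111.0/9.1 = 12.1978
K_B = (4C+2)/(4C−3) = 50.791/45.791 = 1.1092
τ₀ = 8FD/(πd³) = 8·2680·111.0/(π·9.1³) = 2.37984e+06/2367.4 = 1005.2 MPa
τ_max = K·τ₀ = 1.1092 × 1005.2 = 1115 MPa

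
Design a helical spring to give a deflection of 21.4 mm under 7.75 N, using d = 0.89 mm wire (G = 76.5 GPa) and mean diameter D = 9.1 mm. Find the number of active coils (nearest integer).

22

Required rate k = F/δ = 7.75/21.4 = 0.36215 N/mm
N_a = Gd⁴/(8D³k) = (76.5×10³ × 0.89⁴)/(8 × 9.1³ × 0.36215)
    = 47997.8 / 2183.24 = 21.98 → 22 coils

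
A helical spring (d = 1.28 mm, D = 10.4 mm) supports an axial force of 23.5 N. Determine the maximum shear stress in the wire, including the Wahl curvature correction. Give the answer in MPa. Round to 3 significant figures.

Spring index C = D/d = 10.4/1.28 = 8.1250
K_W = (4C−1)/(4C−4) + 0.615/C = 31.500/28.500 + 0.0757 = 1.1810
τ₀ = 8FD/(πd³) = 8·23.5·10.4/(π·1.28³) = 1955.2/6.5884 = 296.76 MPa
τ_max = K·τ₀ = 1.1810 × 296.76 = 350.47 MPa

350 MPa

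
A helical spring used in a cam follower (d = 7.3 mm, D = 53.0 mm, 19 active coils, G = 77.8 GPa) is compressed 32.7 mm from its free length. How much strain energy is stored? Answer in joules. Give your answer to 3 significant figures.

k = Gd⁴/(8D³N_a) = (77.8×10³)(7.3⁴)/(8·53.0³·19) = 9.7634 N/mm
U = ½kδ² = 0.5 × 9.7634 × 32.7² = 5219.9 N·mm = 5.2199 J

5.22 J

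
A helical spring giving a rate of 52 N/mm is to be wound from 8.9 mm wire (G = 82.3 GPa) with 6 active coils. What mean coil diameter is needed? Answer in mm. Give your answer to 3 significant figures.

59.1 mm

D = (Gd⁴/(8N_a·k))^(1/3) = (82.3×10³·8.9⁴/(8·6·52))^(1/3)
  = (206878)^(1/3) = 59.1432 mm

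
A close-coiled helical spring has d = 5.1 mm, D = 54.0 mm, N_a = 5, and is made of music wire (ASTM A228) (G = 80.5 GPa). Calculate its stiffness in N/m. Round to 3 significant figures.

8650 N/m

k = Gd⁴/(8D³N_a) = (80.5×10³ × 5.1⁴) / (8 × 54.0³ × 5)
  = 5.44599e+07 / 6.29856e+06 = 8.6464 N/mm = 8646.4 N/m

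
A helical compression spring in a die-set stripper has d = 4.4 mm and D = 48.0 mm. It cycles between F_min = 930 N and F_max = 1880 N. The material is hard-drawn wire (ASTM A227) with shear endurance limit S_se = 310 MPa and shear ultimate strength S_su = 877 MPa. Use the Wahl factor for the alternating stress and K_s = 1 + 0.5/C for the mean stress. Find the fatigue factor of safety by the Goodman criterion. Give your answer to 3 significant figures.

C = D/d = 48.0/4.4 = 10.9091; K_W = (4C−1)/(4C−4)+0.615/C = 1.1321; K_s = 1+0.5/C = 1.0458
F_a = (F_max−F_min)/2 = 475 N; F_m = (F_max+F_min)/2 = 1405 N
τ_a = K_W·8F_aD/(πd³) = 1.1321 × 681.58 = 771.59 MPa
τ_m = K_s·8F_mD/(πd³) = 1.0458 × 2016 = 2108.4 MPa
Goodman: 1/n_f = τ_a/S_se + τ_m/S_su = 771.59/310 + 2108.4/877 = 2.48901 + 2.40416 = 4.8932
n_f = 1/4.8932 = 0.2044

0.204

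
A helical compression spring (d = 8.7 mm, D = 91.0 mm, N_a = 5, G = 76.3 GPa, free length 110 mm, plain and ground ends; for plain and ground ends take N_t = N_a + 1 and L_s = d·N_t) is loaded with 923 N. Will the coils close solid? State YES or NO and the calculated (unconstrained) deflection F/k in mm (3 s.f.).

YES, δ = 63.6 mm

k = Gd⁴/(8D³N_a) = (76.3×10³)(8.7⁴)/(8·91.0³·5) = 14.502 N/mm
N_t = 6; L_s = 8.7·6 = 52.2 mm; δ_solid = L₀ − L_s = 110 − 52.2 = 57.8 mm
δ = F/k = 923/14.502 = 63.648 mm
δ ≥ δ_solid → spring goes solid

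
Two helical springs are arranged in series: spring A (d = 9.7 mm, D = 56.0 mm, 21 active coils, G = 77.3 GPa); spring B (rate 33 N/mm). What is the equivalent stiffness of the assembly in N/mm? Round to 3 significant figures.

13.6 N/mm

k_A = Gd⁴/(8D³N_a) = (77.3×10³)(9.7⁴)/(8·56.0³·21) = 23.195 N/mm
Series: 1/k_eq = 1/23.195 + 1/33 = 0.073416; k_eq = 13.621 N/mm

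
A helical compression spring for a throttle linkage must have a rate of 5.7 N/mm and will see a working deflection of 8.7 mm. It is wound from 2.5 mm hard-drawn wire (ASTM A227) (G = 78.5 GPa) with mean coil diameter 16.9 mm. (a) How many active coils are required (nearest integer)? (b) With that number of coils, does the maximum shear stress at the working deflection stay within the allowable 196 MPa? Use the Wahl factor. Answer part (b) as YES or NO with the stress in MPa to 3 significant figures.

N_a = Gd⁴/(8D³k) = (78.5×10³)(2.5⁴)/(8·16.9³·5.7) = 13.93 → N_a = 14
Actual rate k = Gd⁴/(8D³·14) = 5.6722 N/mm
Working load F = kδ = 5.6722·8.7 = 49.348 N
C = 16.9/2.5 = 6.7600; K_W = (4C−1)/(4C−4)+0.615/C = 1.2212
τ_max = K_W·8FD/(πd³) = 1.2212·135.92 = 165.98 MPa
τ_max ≤ 196 MPa → acceptable

(a) 14 coils; (b) YES, τ_max = 166 MPa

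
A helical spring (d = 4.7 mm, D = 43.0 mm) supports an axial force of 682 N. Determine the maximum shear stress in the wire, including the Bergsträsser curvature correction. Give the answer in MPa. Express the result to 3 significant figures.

826 MPa

Spring index C = D/d = 43.0/4.7 = 9.1489
K_B = (4C+2)/(4C−3) = 38.596/33.596 = 1.1488
τ₀ = 8FD/(πd³) = 8·682·43.0/(π·4.7³) = 234608/326.17 = 719.28 MPa
τ_max = K·τ₀ = 1.1488 × 719.28 = 826.33 MPa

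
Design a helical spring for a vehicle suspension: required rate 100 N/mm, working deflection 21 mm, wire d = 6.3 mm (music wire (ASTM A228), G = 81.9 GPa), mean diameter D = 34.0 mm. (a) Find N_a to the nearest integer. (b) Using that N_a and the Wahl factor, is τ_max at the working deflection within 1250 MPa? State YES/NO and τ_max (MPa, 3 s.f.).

N_a = Gd⁴/(8D³k) = (81.9×10³)(6.3⁴)/(8·34.0³·100) = 4.103 → N_a = 4
Actual rate k = Gd⁴/(8D³·4) = 102.58 N/mm
Working load F = kδ = 102.58·21 = 2154.2 N
C = 34.0/6.3 = 5.3968; K_W = (4C−1)/(4C−4)+0.615/C = 1.2845
τ_max = K_W·8FD/(πd³) = 1.2845·745.89 = 958.12 MPa
τ_max ≤ 1250 MPa → acceptable

(a) 4 coils; (b) YES, τ_max = 958 MPa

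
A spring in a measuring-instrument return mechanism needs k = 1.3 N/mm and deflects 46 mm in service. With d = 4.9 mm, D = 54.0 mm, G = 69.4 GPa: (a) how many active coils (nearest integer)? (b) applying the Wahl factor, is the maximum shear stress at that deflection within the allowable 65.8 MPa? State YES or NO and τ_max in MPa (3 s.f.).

N_a = Gd⁴/(8D³k) = (69.4×10³)(4.9⁴)/(8·54.0³·1.3) = 24.43 → N_a = 24
Actual rate k = Gd⁴/(8D³·24) = 1.3233 N/mm
Working load F = kδ = 1.3233·46 = 60.872 N
C = 54.0/4.9 = 11.0204; K_W = (4C−1)/(4C−4)+0.615/C = 1.1307
τ_max = K_W·8FD/(πd³) = 1.1307·71.148 = 80.444 MPa
τ_max > 65.8 MPa → exceeds allowable

(a) 24 coils; (b) NO, τ_max = 80.4 MPa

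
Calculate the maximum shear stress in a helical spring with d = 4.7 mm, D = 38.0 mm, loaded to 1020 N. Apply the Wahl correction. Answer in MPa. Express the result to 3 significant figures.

1120 MPa

Spring index C = D/d = 38.0/4.7 = 8.0851
K_W = (4C−1)/(4C−4) + 0.615/C = 31.340/28.340 + 0.0761 = 1.1819
τ₀ = 8FD/(πd³) = 8·1020·38.0/(π·4.7³) = 310080/326.17 = 950.67 MPa
τ_max = K·τ₀ = 1.1819 × 950.67 = 1123.6 MPa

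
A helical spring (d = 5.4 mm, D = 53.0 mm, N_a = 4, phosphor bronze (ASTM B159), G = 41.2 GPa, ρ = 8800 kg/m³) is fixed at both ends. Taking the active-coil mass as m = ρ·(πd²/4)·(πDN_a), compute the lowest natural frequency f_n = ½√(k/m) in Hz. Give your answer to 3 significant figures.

k = Gd⁴/(8D³N_a) = (41.2×10³)(5.4⁴)/(8·53.0³·4) = 7.3535 N/mm = 7353.5 N/m
Wire length L = πDN_a = π·53.0·4 = 666.02 mm
m = ρ·(πd²/4)·L = 8800 × 22.902×10⁻⁶ m² × 0.66602 m = 0.13423 kg
f_n = ½√(k/m) = 0.5·√(7353.5/0.13423) = 0.5·√(54783) = 117.03 Hz

117 Hz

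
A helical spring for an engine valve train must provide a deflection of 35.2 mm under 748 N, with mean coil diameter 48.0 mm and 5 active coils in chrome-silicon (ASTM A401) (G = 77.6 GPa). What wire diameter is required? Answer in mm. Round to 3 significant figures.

5.90 mm

Required rate k = F/δ = 748/35.2 = 21.25 N/mm
d = (8D³N_a·k / G)^(1/4) = (8·48.0³·5·21.25 / (77.6×10³))^0.25
  = (1211.4)^0.25 = 5.8996 mm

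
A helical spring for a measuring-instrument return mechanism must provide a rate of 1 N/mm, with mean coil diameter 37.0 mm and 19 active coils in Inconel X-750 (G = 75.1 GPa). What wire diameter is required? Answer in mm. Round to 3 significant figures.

d = (8D³N_a·k / G)^(1/4) = (8·37.0³·19·1 / (75.1×10³))^0.25
  = (102.52)^0.25 = 3.1820 mm

3.18 mm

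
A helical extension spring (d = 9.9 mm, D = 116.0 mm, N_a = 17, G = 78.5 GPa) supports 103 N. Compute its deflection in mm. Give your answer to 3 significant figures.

k = Gd⁴/(8D³N_a) = (78.5×10³)(9.9⁴)/(8·116.0³·17) = 3.5522 N/mm
δ = F/k = 103 / 3.5522 = 28.996 mm

29.0 mm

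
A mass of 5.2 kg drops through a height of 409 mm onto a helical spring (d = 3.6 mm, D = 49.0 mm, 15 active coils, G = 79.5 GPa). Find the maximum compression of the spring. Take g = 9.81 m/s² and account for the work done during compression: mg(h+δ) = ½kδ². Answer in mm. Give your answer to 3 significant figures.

k = Gd⁴/(8D³N_a) = (79.5×10³)(3.6⁴)/(8·49.0³·15) = 0.94582 N/mm
W = mg = 5.2 × 9.81 = 51.012 N
½kδ² − Wδ − Wh = 0 → δ = (W + √(W² + 2kWh))/k
δ = (51.012 + √(2602.2 + 39466.9))/0.94582 = (51.012 + 205.11)/0.94582 = 270.79 mm

271 mm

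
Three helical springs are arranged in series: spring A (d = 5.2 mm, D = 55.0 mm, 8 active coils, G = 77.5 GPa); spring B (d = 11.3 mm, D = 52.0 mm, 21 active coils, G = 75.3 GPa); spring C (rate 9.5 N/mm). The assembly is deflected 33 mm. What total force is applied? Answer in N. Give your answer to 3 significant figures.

106 N

k_A = Gd⁴/(8D³N_a) = (77.5×10³)(5.2⁴)/(8·55.0³·8) = 5.3217 N/mm
k_B = Gd⁴/(8D³N_a) = (75.3×10³)(11.3⁴)/(8·52.0³·21) = 51.974 N/mm
Series: 1/k_eq = 1/5.3217 + 1/51.974 + 1/9.5 = 0.31241; k_eq = 3.2009 N/mm
F = k_eq·δ = 3.2009·33 = 105.63 N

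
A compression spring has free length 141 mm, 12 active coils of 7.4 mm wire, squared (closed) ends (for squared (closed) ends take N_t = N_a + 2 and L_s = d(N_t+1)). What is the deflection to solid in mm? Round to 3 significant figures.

N_t = 14; L_s = 7.4·15 = 111 mm
δ_solid = L₀ − L_s = 141 − 111 = 30 mm

30.0 mm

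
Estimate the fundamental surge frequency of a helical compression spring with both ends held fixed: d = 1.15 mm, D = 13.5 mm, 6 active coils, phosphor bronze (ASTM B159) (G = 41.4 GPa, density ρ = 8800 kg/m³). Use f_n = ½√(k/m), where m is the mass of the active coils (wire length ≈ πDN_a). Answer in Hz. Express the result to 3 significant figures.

257 Hz

k = Gd⁴/(8D³N_a) = (41.4×10³)(1.15⁴)/(8·13.5³·6) = 0.61313 N/mm = 613.13 N/m
Wire length L = πDN_a = π·13.5·6 = 254.47 mm
m = ρ·(πd²/4)·L = 8800 × 1.0387×10⁻⁶ m² × 0.25447 m = 0.002326 kg
f_n = ½√(k/m) = 0.5·√(613.13/0.002326) = 0.5·√(2.636e+05) = 256.71 Hz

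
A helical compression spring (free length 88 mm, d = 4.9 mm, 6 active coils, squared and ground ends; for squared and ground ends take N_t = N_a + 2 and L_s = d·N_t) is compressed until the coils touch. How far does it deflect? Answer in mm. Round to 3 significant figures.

N_t = 8; L_s = 4.9·8 = 39.2 mm
δ_solid = L₀ − L_s = 88 − 39.2 = 48.8 mm

48.8 mm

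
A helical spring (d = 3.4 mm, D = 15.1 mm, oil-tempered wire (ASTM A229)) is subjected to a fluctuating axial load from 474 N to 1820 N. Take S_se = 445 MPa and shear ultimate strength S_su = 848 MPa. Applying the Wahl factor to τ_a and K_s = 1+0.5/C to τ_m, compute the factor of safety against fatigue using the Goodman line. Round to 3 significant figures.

0.287

C = D/d = 15.1/3.4 = 4.4412; K_W = (4C−1)/(4C−4)+0.615/C = 1.3564; K_s = 1+0.5/C = 1.1126
F_a = (F_max−F_min)/2 = 673 N; F_m = (F_max+F_min)/2 = 1147 N
τ_a = K_W·8F_aD/(πd³) = 1.3564 × 658.41 = 893.08 MPa
τ_m = K_s·8F_mD/(πd³) = 1.1126 × 1122.1 = 1248.5 MPa
Goodman: 1/n_f = τ_a/S_se + τ_m/S_su = 893.08/445 + 1248.5/848 = 2.00693 + 1.47225 = 3.4792
n_f = 1/3.4792 = 0.2874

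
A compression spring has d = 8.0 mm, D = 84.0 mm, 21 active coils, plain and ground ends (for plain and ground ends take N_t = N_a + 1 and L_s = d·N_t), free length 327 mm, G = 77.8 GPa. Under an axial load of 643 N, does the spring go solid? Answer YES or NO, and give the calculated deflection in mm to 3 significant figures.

YES, δ = 201 mm

k = Gd⁴/(8D³N_a) = (77.8×10³)(8.0⁴)/(8·84.0³·21) = 3.2003 N/mm
N_t = 22; L_s = 8.0·22 = 176 mm; δ_solid = L₀ − L_s = 327 − 176 = 151 mm
δ = F/k = 643/3.2003 = 200.92 mm
δ ≥ δ_solid → spring goes solid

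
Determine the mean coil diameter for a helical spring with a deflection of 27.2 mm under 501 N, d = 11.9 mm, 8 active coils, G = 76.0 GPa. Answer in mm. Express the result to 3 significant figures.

109 mm

Required rate k = F/δ = 501/27.2 = 18.419 N/mm
D = (Gd⁴/(8N_a·k))^(1/3) = (76.0×10³·11.9⁴/(8·8·18.419))^(1/3)
  = (1.29286e+06)^(1/3) = 108.9392 mm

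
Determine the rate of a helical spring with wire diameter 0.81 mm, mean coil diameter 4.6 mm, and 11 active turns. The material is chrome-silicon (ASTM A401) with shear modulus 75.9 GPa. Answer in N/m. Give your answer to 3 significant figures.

3810 N/m

k = Gd⁴/(8D³N_a) = (75.9×10³ × 0.81⁴) / (8 × 4.6³ × 11)
  = 32672.5 / 8565.57 = 3.8144 N/mm = 3814.4 N/m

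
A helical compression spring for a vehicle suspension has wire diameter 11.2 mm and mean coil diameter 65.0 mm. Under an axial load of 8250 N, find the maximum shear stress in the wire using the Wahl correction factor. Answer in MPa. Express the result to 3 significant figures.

Spring index C = D/d = 65.0/11.2 = 5.8036
K_W = (4C−1)/(4C−4) + 0.615/C = 22.214/19.214 + 0.1060 = 1.2621
τ₀ = 8FD/(πd³) = 8·8250·65.0/(π·11.2³) = 4.29e+06/4413.7 = 971.97 MPa
τ_max = K·τ₀ = 1.2621 × 971.97 = 1226.7 MPa

1230 MPa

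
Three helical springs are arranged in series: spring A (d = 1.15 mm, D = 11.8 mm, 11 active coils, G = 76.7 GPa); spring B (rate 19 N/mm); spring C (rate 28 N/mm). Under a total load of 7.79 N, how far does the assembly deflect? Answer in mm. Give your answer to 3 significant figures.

k_A = Gd⁴/(8D³N_a) = (76.7×10³)(1.15⁴)/(8·11.8³·11) = 0.92781 N/mm
Series: 1/k_eq = 1/0.92781 + 1/19 + 1/28 = 1.1662; k_eq = 0.85752 N/mm
δ = F/k_eq = 7.79/0.85752 = 9.0843 mm

9.08 mm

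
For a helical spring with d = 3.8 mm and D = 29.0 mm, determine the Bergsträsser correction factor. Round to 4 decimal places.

C = D/d = 29.0/3.8 = 7.6316
K_B = (4C+2)/(4C−3) = 32.526/27.526 = 1.1816

1.1816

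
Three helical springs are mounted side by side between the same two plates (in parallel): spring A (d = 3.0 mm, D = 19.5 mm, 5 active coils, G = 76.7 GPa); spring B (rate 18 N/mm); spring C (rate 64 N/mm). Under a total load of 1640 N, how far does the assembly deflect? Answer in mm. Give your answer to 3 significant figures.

k_A = Gd⁴/(8D³N_a) = (76.7×10³)(3.0⁴)/(8·19.5³·5) = 20.947 N/mm
Parallel: k_eq = 20.947 + 18 + 64 = 102.95 N/mm
δ = F/k_eq = 1640/102.95 = 15.931 mm

15.9 mm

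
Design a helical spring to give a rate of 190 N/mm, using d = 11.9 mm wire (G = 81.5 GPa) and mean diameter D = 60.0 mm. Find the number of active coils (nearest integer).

N_a = Gd⁴/(8D³k) = (81.5×10³ × 11.9⁴)/(8 × 60.0³ × 190)
    = 1.63435e+09 / 3.2832e+08 = 4.978 → 5 coils

5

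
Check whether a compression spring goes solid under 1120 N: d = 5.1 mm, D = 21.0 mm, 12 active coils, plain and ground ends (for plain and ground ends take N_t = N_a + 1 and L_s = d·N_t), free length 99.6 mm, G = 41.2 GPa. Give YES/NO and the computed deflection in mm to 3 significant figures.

YES, δ = 35.7 mm

k = Gd⁴/(8D³N_a) = (41.2×10³)(5.1⁴)/(8·21.0³·12) = 31.351 N/mm
N_t = 13; L_s = 5.1·13 = 66.3 mm; δ_solid = L₀ − L_s = 99.6 − 66.3 = 33.3 mm
δ = F/k = 1120/31.351 = 35.725 mm
δ ≥ δ_solid → spring goes solid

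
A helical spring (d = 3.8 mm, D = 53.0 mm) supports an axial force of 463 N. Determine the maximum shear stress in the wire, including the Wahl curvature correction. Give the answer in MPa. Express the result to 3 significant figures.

Spring index C = D/d = 53.0/3.8 = 13.9474
K_W = (4C−1)/(4C−4) + 0.615/C = 54.789/51.789 + 0.0441 = 1.1020
τ₀ = 8FD/(πd³) = 8·463·53.0/(π·3.8³) = 196312/172.39 = 1138.8 MPa
τ_max = K·τ₀ = 1.1020 × 1138.8 = 1255 MPa

1250 MPa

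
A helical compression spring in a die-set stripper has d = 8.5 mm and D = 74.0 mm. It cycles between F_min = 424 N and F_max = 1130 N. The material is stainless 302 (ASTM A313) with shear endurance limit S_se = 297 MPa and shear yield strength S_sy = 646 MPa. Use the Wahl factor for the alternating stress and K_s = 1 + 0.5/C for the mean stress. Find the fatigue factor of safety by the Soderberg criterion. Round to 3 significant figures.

1.23

C = D/d = 74.0/8.5 = 8.7059; K_W = (4C−1)/(4C−4)+0.615/C = 1.1680; K_s = 1+0.5/C = 1.0574
F_a = (F_max−F_min)/2 = 353 N; F_m = (F_max+F_min)/2 = 777 N
τ_a = K_W·8F_aD/(πd³) = 1.1680 × 108.32 = 126.51 MPa
τ_m = K_s·8F_mD/(πd³) = 1.0574 × 238.42 = 252.11 MPa
Soderberg: 1/n_f = τ_a/S_se + τ_m/S_sy = 126.51/297 + 252.11/646 = 0.42596 + 0.39026 = 0.81622
n_f = 1/0.81622 = 1.225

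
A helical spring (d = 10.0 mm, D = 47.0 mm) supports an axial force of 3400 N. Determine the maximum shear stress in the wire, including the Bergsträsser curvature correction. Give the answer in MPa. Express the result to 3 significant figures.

536 MPa

Spring index C = D/d = 47.0/10.0 = 4.7000
K_B = (4C+2)/(4C−3) = 20.800/15.800 = 1.3165
τ₀ = 8FD/(πd³) = 8·3400·47.0/(π·10.0³) = 1.2784e+06/3141.6 = 406.93 MPa
τ_max = K·τ₀ = 1.3165 × 406.93 = 535.7 MPa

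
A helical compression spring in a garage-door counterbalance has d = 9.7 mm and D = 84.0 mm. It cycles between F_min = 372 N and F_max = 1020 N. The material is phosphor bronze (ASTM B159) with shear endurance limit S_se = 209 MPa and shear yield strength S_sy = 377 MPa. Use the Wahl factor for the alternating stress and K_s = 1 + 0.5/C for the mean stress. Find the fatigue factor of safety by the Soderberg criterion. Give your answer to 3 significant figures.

C = D/d = 84.0/9.7 = 8.6598; K_W = (4C−1)/(4C−4)+0.615/C = 1.1689; K_s = 1+0.5/C = 1.0577
F_a = (F_max−F_min)/2 = 324 N; F_m = (F_max+F_min)/2 = 696 N
τ_a = K_W·8F_aD/(πd³) = 1.1689 × 75.936 = 88.764 MPa
τ_m = K_s·8F_mD/(πd³) = 1.0577 × 163.12 = 172.54 MPa
Soderberg: 1/n_f = τ_a/S_se + τ_m/S_sy = 88.764/209 + 172.54/377 = 0.42471 + 0.45767 = 0.88238
n_f = 1/0.88238 = 1.133

1.13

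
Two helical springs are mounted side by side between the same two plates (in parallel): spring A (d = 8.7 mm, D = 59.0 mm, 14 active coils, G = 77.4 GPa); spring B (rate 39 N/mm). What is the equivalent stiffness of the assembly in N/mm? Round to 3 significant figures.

58.3 N/mm

k_A = Gd⁴/(8D³N_a) = (77.4×10³)(8.7⁴)/(8·59.0³·14) = 19.277 N/mm
Parallel: k_eq = 19.277 + 39 = 58.277 N/mm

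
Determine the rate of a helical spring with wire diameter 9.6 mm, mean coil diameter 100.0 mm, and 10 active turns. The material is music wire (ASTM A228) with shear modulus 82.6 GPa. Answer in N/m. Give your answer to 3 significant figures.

k = Gd⁴/(8D³N_a) = (82.6×10³ × 9.6⁴) / (8 × 100.0³ × 10)
  = 7.0156e+08 / 8e+07 = 8.7695 N/mm = 8769.5 N/m

8770 N/m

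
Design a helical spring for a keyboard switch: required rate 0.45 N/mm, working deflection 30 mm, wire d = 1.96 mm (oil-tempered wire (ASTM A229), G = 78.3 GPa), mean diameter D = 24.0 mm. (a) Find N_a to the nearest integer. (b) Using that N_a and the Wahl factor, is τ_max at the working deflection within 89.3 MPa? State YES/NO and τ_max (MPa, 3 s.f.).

(a) 23 coils; (b) NO, τ_max = 124 MPa

N_a = Gd⁴/(8D³k) = (78.3×10³)(1.96⁴)/(8·24.0³·0.45) = 23.22 → N_a = 23
Actual rate k = Gd⁴/(8D³·23) = 0.45429 N/mm
Working load F = kδ = 0.45429·30 = 13.629 N
C = 24.0/1.96 = 12.2449; K_W = (4C−1)/(4C−4)+0.615/C = 1.1169
τ_max = K_W·8FD/(πd³) = 1.1169·110.62 = 123.56 MPa
τ_max > 89.3 MPa → exceeds allowable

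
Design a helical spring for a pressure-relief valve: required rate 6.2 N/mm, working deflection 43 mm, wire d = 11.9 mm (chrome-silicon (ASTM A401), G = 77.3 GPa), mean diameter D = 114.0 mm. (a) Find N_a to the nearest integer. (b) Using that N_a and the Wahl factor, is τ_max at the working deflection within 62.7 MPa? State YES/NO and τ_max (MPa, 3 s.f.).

(a) 21 coils; (b) YES, τ_max = 53.1 MPa

N_a = Gd⁴/(8D³k) = (77.3×10³)(11.9⁴)/(8·114.0³·6.2) = 21.09 → N_a = 21
Actual rate k = Gd⁴/(8D³·21) = 6.2279 N/mm
Working load F = kδ = 6.2279·43 = 267.8 N
C = 114.0/11.9 = 9.5798; K_W = (4C−1)/(4C−4)+0.615/C = 1.1516
τ_max = K_W·8FD/(πd³) = 1.1516·46.133 = 53.128 MPa
τ_max ≤ 62.7 MPa → acceptable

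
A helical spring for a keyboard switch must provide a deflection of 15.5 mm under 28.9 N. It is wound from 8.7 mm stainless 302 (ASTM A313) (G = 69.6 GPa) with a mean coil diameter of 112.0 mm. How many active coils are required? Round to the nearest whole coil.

19

Required rate k = F/δ = 28.9/15.5 = 1.8645 N/mm
N_a = Gd⁴/(8D³k) = (69.6×10³ × 8.7⁴)/(8 × 112.0³ × 1.8645)
    = 3.98737e+08 / 2.09561e+07 = 19.03 → 19 coils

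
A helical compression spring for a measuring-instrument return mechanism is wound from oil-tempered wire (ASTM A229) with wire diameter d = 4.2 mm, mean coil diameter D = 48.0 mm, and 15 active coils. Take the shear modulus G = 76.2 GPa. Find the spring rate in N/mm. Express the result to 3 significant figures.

k = Gd⁴/(8D³N_a) = (76.2×10³ × 4.2⁴) / (8 × 48.0³ × 15)
  = 2.37111e+07 / 1.3271e+07 = 1.7867 N/mm

1.79 N/mm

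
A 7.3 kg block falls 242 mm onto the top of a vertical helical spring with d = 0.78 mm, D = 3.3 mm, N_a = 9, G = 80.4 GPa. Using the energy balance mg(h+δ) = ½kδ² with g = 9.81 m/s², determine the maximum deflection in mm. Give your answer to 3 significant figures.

k = Gd⁴/(8D³N_a) = (80.4×10³)(0.78⁴)/(8·3.3³·9) = 11.502 N/mm
W = mg = 7.3 × 9.81 = 71.613 N
½kδ² − Wδ − Wh = 0 → δ = (W + √(W² + 2kWh))/k
δ = (71.613 + √(5128.4 + 398655))/11.502 = (71.613 + 635.44)/11.502 = 61.474 mm

61.5 mm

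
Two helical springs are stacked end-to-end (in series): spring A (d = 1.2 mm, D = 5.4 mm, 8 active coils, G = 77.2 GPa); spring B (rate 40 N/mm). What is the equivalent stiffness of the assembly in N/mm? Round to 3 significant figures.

k_A = Gd⁴/(8D³N_a) = (77.2×10³)(1.2⁴)/(8·5.4³·8) = 15.885 N/mm
Series: 1/k_eq = 1/15.885 + 1/40 = 0.087953; k_eq = 11.37 N/mm

11.4 N/mm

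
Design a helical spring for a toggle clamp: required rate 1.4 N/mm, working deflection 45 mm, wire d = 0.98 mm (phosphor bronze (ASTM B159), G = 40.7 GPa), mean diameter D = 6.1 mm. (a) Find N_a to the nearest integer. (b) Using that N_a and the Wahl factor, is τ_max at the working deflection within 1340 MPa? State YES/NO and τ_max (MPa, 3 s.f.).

N_a = Gd⁴/(8D³k) = (40.7×10³)(0.98⁴)/(8·6.1³·1.4) = 14.77 → N_a = 15
Actual rate k = Gd⁴/(8D³·15) = 1.3782 N/mm
Working load F = kδ = 1.3782·45 = 62.021 N
C = 6.1/0.98 = 6.2245; K_W = (4C−1)/(4C−4)+0.615/C = 1.2424
τ_max = K_W·8FD/(πd³) = 1.2424·1023.6 = 1271.7 MPa
τ_max ≤ 1340 MPa → acceptable

(a) 15 coils; (b) YES, τ_max = 1270 MPa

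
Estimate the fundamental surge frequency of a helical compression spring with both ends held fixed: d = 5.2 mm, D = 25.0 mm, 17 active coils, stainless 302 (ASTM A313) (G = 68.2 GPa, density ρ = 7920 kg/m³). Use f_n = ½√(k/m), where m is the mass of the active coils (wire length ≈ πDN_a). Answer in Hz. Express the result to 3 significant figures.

k = Gd⁴/(8D³N_a) = (68.2×10³)(5.2⁴)/(8·25.0³·17) = 23.466 N/mm = 23466 N/m
Wire length L = πDN_a = π·25.0·17 = 1335.2 mm
m = ρ·(πd²/4)·L = 7920 × 21.237×10⁻⁶ m² × 1.3352 m = 0.22457 kg
f_n = ½√(k/m) = 0.5·√(23466/0.22457) = 0.5·√(1.0449e+05) = 161.63 Hz

162 Hz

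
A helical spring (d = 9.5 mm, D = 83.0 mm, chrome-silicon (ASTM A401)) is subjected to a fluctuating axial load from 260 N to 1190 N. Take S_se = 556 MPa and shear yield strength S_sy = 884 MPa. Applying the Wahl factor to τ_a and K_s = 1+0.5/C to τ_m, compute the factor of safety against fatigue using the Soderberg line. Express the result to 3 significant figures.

2.20

C = D/d = 83.0/9.5 = 8.7368; K_W = (4C−1)/(4C−4)+0.615/C = 1.1673; K_s = 1+0.5/C = 1.0572
F_a = (F_max−F_min)/2 = 465 N; F_m = (F_max+F_min)/2 = 725 N
τ_a = K_W·8F_aD/(πd³) = 1.1673 × 114.63 = 133.81 MPa
τ_m = K_s·8F_mD/(πd³) = 1.0572 × 178.73 = 188.95 MPa
Soderberg: 1/n_f = τ_a/S_se + τ_m/S_sy = 133.81/556 + 188.95/884 = 0.24067 + 0.21375 = 0.45442
n_f = 1/0.45442 = 2.201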